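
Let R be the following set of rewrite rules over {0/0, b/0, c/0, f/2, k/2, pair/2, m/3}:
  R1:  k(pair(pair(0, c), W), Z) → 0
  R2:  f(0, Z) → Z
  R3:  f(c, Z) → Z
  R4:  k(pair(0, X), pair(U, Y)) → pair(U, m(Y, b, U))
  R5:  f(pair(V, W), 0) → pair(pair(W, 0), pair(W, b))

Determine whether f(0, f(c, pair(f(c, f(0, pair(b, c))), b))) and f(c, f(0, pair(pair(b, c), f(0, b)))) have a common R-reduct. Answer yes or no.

Reduce t₁ = f(0, f(c, pair(f(c, f(0, pair(b, c))), b))):
1. f(0, f(c, pair(f(c, f(0, pair(b, c))), b)))  →  f(c, pair(f(c, f(0, pair(b, c))), b))   [R2 at ε]
2. f(c, pair(f(c, f(0, pair(b, c))), b))  →  pair(f(c, f(0, pair(b, c))), b)   [R3 at ε]
3. pair(f(c, f(0, pair(b, c))), b)  →  pair(f(0, pair(b, c)), b)   [R3 at 1]
4. pair(f(0, pair(b, c)), b)  →  pair(pair(b, c), b)   [R2 at 1]

Reduce t₂ = f(c, f(0, pair(pair(b, c), f(0, b)))):
1. f(c, f(0, pair(pair(b, c), f(0, b))))  →  f(0, pair(pair(b, c), f(0, b)))   [R3 at ε]
2. f(0, pair(pair(b, c), f(0, b)))  →  pair(pair(b, c), f(0, b))   [R2 at ε]
3. pair(pair(b, c), f(0, b))  →  pair(pair(b, c), b)   [R2 at 2]

yes — NF(t₁) = pair(pair(b, c), b), NF(t₂) = pair(pair(b, c), b)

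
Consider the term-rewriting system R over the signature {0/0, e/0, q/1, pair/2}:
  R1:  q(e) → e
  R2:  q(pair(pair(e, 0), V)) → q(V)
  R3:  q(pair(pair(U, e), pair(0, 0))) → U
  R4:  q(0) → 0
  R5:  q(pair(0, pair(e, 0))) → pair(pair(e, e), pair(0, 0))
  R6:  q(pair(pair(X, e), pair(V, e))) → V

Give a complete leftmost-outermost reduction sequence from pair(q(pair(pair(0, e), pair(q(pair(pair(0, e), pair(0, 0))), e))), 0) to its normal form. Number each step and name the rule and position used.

1. pair(q(pair(pair(0, e), pair(q(pair(pair(0, e), pair(0, 0))), e))), 0)  →  pair(q(pair(pair(0, e), pair(0, 0))), 0)   [R6 at 1]
2. pair(q(pair(pair(0, e), pair(0, 0))), 0)  →  pair(0, 0)   [R3 at 1]

pair(0, 0)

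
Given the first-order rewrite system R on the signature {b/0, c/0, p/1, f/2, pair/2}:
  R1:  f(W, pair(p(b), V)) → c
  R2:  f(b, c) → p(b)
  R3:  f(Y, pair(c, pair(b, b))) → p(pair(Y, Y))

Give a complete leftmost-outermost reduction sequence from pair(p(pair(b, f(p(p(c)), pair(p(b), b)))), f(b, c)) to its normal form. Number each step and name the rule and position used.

1. pair(p(pair(b, f(p(p(c)), pair(p(b), b)))), f(b, c))  →  pair(p(pair(b, c)), f(b, c))   [R1 at 1.1.2]
2. pair(p(pair(b, c)), f(b, c))  →  pair(p(pair(b, c)), p(b))   [R2 at 2]

pair(p(pair(b, c)), p(b))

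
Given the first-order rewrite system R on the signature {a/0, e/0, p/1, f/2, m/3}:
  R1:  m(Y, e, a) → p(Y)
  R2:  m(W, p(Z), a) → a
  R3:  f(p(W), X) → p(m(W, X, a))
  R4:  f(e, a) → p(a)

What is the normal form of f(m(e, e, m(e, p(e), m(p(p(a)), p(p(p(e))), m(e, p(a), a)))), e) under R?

p(p(e))

1. f(m(e, e, m(e, p(e), m(p(p(a)), p(p(p(e))), m(e, p(a), a)))), e)  →  f(m(e, e, m(e, p(e), m(p(p(a)), p(p(p(e))), a))), e)   [R2 at 1.3.3.3]
2. f(m(e, e, m(e, p(e), m(p(p(a)), p(p(p(e))), a))), e)  →  f(m(e, e, m(e, p(e), a)), e)   [R2 at 1.3.3]
3. f(m(e, e, m(e, p(e), a)), e)  →  f(m(e, e, a), e)   [R2 at 1.3]
4. f(m(e, e, a), e)  →  f(p(e), e)   [R1 at 1]
5. f(p(e), e)  →  p(m(e, e, a))   [R3 at ε]
6. p(m(e, e, a))  →  p(p(e))   [R1 at 1]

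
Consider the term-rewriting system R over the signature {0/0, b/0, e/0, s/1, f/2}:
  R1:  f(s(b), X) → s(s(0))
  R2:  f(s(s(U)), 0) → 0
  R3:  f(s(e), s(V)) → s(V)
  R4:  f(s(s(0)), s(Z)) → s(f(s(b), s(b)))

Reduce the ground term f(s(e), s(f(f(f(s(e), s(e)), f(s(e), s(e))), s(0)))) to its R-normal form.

s(s(0))

1. f(s(e), s(f(f(f(s(e), s(e)), f(s(e), s(e))), s(0))))  →  s(f(f(f(s(e), s(e)), f(s(e), s(e))), s(0)))   [R3 at ε]
2. s(f(f(f(s(e), s(e)), f(s(e), s(e))), s(0)))  →  s(f(f(s(e), f(s(e), s(e))), s(0)))   [R3 at 1.1.1]
3. s(f(f(s(e), f(s(e), s(e))), s(0)))  →  s(f(f(s(e), s(e)), s(0)))   [R3 at 1.1.2]
4. s(f(f(s(e), s(e)), s(0)))  →  s(f(s(e), s(0)))   [R3 at 1.1]
5. s(f(s(e), s(0)))  →  s(s(0))   [R3 at 1]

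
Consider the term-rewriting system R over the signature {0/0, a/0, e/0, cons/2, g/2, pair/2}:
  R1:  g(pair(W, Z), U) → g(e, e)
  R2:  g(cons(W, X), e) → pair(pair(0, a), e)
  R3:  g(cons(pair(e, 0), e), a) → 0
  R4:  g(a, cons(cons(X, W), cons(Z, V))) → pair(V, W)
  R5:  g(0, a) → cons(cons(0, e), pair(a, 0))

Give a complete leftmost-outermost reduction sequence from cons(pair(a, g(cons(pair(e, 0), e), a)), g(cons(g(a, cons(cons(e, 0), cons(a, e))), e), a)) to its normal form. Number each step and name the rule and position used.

1. cons(pair(a, g(cons(pair(e, 0), e), a)), g(cons(g(a, cons(cons(e, 0), cons(a, e))), e), a))  →  cons(pair(a, 0), g(cons(g(a, cons(cons(e, 0), cons(a, e))), e), a))   [R3 at 1.2]
2. cons(pair(a, 0), g(cons(g(a, cons(cons(e, 0), cons(a, e))), e), a))  →  cons(pair(a, 0), g(cons(pair(e, 0), e), a))   [R4 at 2.1.1]
3. cons(pair(a, 0), g(cons(pair(e, 0), e), a))  →  cons(pair(a, 0), 0)   [R3 at 2]

cons(pair(a, 0), 0)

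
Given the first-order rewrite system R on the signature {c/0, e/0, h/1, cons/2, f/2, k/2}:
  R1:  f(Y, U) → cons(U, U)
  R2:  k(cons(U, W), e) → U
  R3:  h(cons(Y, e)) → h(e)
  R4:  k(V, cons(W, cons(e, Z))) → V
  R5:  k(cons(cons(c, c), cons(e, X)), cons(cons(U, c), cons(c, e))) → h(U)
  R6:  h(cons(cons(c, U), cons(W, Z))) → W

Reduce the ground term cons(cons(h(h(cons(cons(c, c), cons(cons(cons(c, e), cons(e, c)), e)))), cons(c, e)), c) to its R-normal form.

1. cons(cons(h(h(cons(cons(c, c), cons(cons(cons(c, e), cons(e, c)), e)))), cons(c, e)), c)  →  cons(cons(h(cons(cons(c, e), cons(e, c))), cons(c, e)), c)   [R6 at 1.1.1]
2. cons(cons(h(cons(cons(c, e), cons(e, c))), cons(c, e)), c)  →  cons(cons(e, cons(c, e)), c)   [R6 at 1.1]

cons(cons(e, cons(c, e)), c)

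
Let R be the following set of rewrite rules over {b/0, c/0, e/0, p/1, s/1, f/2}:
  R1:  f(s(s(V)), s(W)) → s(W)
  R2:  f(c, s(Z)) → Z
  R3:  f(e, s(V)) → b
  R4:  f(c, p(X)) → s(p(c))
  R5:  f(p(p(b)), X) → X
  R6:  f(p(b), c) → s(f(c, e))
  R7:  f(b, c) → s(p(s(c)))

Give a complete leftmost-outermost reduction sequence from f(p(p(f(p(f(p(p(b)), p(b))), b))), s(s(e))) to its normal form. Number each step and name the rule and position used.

1. f(p(p(f(p(f(p(p(b)), p(b))), b))), s(s(e)))  →  f(p(p(f(p(p(b)), b))), s(s(e)))   [R5 at 1.1.1.1.1]
2. f(p(p(f(p(p(b)), b))), s(s(e)))  →  f(p(p(b)), s(s(e)))   [R5 at 1.1.1]
3. f(p(p(b)), s(s(e)))  →  s(s(e))   [R5 at ε]

s(s(e))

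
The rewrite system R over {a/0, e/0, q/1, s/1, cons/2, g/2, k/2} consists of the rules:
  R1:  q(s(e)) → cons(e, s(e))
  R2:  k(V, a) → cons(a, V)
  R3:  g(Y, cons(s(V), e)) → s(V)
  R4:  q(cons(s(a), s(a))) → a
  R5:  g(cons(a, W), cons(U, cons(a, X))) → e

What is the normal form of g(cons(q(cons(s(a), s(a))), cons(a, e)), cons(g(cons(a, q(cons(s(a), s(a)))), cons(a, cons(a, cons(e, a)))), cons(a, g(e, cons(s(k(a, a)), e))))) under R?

e

1. g(cons(q(cons(s(a), s(a))), cons(a, e)), cons(g(cons(a, q(cons(s(a), s(a)))), cons(a, cons(a, cons(e, a)))), cons(a, g(e, cons(s(k(a, a)), e)))))  →  g(cons(a, cons(a, e)), cons(g(cons(a, q(cons(s(a), s(a)))), cons(a, cons(a, cons(e, a)))), cons(a, g(e, cons(s(k(a, a)), e)))))   [R4 at 1.1]
2. g(cons(a, cons(a, e)), cons(g(cons(a, q(cons(s(a), s(a)))), cons(a, cons(a, cons(e, a)))), cons(a, g(e, cons(s(k(a, a)), e)))))  →  e   [R5 at ε]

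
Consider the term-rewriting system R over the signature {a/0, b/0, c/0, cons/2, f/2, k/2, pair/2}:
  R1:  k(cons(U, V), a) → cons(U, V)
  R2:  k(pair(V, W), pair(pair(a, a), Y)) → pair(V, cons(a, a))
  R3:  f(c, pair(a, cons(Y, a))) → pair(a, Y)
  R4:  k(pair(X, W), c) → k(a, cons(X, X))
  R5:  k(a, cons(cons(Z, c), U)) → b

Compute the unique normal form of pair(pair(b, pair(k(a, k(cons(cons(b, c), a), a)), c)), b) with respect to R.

pair(pair(b, pair(b, c)), b)

1. pair(pair(b, pair(k(a, k(cons(cons(b, c), a), a)), c)), b)  →  pair(pair(b, pair(k(a, cons(cons(b, c), a)), c)), b)   [R1 at 1.2.1.2]
2. pair(pair(b, pair(k(a, cons(cons(b, c), a)), c)), b)  →  pair(pair(b, pair(b, c)), b)   [R5 at 1.2.1]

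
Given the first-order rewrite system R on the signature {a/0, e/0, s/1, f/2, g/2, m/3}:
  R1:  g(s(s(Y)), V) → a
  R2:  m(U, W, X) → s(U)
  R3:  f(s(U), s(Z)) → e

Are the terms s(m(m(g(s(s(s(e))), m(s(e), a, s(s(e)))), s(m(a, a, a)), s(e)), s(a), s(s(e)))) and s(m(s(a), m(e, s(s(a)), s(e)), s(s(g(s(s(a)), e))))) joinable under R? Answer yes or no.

Reduce t₁ = s(m(m(g(s(s(s(e))), m(s(e), a, s(s(e)))), s(m(a, a, a)), s(e)), s(a), s(s(e)))):
1. s(m(m(g(s(s(s(e))), m(s(e), a, s(s(e)))), s(m(a, a, a)), s(e)), s(a), s(s(e))))  →  s(s(m(g(s(s(s(e))), m(s(e), a, s(s(e)))), s(m(a, a, a)), s(e))))   [R2 at 1]
2. s(s(m(g(s(s(s(e))), m(s(e), a, s(s(e)))), s(m(a, a, a)), s(e))))  →  s(s(s(g(s(s(s(e))), m(s(e), a, s(s(e)))))))   [R2 at 1.1]
3. s(s(s(g(s(s(s(e))), m(s(e), a, s(s(e)))))))  →  s(s(s(a)))   [R1 at 1.1.1]

Reduce t₂ = s(m(s(a), m(e, s(s(a)), s(e)), s(s(g(s(s(a)), e))))):
1. s(m(s(a), m(e, s(s(a)), s(e)), s(s(g(s(s(a)), e)))))  →  s(s(s(a)))   [R2 at 1]

yes — NF(t₁) = s(s(s(a))), NF(t₂) = s(s(s(a)))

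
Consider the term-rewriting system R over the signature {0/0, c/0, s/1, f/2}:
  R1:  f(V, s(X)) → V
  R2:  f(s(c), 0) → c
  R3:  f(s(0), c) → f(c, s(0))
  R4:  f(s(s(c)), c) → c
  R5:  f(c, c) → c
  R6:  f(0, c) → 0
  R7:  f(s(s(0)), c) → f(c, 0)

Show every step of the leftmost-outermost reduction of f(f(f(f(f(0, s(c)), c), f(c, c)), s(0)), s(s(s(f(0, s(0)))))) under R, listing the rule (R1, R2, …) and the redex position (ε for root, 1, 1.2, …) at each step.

0

1. f(f(f(f(f(0, s(c)), c), f(c, c)), s(0)), s(s(s(f(0, s(0))))))  →  f(f(f(f(0, s(c)), c), f(c, c)), s(0))   [R1 at ε]
2. f(f(f(f(0, s(c)), c), f(c, c)), s(0))  →  f(f(f(0, s(c)), c), f(c, c))   [R1 at ε]
3. f(f(f(0, s(c)), c), f(c, c))  →  f(f(0, c), f(c, c))   [R1 at 1.1]
4. f(f(0, c), f(c, c))  →  f(0, f(c, c))   [R6 at 1]
5. f(0, f(c, c))  →  f(0, c)   [R5 at 2]
6. f(0, c)  →  0   [R6 at ε]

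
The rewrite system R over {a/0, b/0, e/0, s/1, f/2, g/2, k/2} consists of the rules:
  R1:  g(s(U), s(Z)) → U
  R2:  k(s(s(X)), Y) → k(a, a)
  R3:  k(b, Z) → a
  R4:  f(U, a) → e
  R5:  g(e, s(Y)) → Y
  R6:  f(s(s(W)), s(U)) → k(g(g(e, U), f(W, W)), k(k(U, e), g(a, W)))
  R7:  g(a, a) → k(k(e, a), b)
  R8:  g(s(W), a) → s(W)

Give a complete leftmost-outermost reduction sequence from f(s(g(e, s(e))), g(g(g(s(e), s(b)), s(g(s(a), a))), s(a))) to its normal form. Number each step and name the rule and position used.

e

1. f(s(g(e, s(e))), g(g(g(s(e), s(b)), s(g(s(a), a))), s(a)))  →  f(s(e), g(g(g(s(e), s(b)), s(g(s(a), a))), s(a)))   [R5 at 1.1]
2. f(s(e), g(g(g(s(e), s(b)), s(g(s(a), a))), s(a)))  →  f(s(e), g(g(e, s(g(s(a), a))), s(a)))   [R1 at 2.1.1]
3. f(s(e), g(g(e, s(g(s(a), a))), s(a)))  →  f(s(e), g(g(s(a), a), s(a)))   [R5 at 2.1]
4. f(s(e), g(g(s(a), a), s(a)))  →  f(s(e), g(s(a), s(a)))   [R8 at 2.1]
5. f(s(e), g(s(a), s(a)))  →  f(s(e), a)   [R1 at 2]
6. f(s(e), a)  →  e   [R4 at ε]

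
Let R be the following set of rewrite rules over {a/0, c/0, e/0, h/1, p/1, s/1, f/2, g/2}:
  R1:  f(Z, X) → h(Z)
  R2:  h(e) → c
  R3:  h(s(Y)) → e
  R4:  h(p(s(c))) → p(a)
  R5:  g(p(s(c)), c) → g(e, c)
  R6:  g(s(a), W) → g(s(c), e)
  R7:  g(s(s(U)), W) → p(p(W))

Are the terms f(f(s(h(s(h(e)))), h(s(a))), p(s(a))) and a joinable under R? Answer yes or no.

Reduce t₁ = f(f(s(h(s(h(e)))), h(s(a))), p(s(a))):
1. f(f(s(h(s(h(e)))), h(s(a))), p(s(a)))  →  h(f(s(h(s(h(e)))), h(s(a))))   [R1 at ε]
2. h(f(s(h(s(h(e)))), h(s(a))))  →  h(h(s(h(s(h(e))))))   [R1 at 1]
3. h(h(s(h(s(h(e))))))  →  h(e)   [R3 at 1]
4. h(e)  →  c   [R2 at ε]

Reduce t₂ = a:

no — NF(t₁) = c, NF(t₂) = a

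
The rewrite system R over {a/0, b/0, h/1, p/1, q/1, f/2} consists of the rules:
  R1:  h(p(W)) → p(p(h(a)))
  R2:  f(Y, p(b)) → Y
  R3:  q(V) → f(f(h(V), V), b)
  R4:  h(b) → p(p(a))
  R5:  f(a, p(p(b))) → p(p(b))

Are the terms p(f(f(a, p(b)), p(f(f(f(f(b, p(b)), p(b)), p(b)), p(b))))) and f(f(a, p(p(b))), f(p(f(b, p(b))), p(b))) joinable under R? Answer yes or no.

no — NF(t₁) = p(a), NF(t₂) = p(p(b))

Reduce t₁ = p(f(f(a, p(b)), p(f(f(f(f(b, p(b)), p(b)), p(b)), p(b))))):
1. p(f(f(a, p(b)), p(f(f(f(f(b, p(b)), p(b)), p(b)), p(b)))))  →  p(f(a, p(f(f(f(f(b, p(b)), p(b)), p(b)), p(b)))))   [R2 at 1.1]
2. p(f(a, p(f(f(f(f(b, p(b)), p(b)), p(b)), p(b)))))  →  p(f(a, p(f(f(f(b, p(b)), p(b)), p(b)))))   [R2 at 1.2.1]
3. p(f(a, p(f(f(f(b, p(b)), p(b)), p(b)))))  →  p(f(a, p(f(f(b, p(b)), p(b)))))   [R2 at 1.2.1]
4. p(f(a, p(f(f(b, p(b)), p(b)))))  →  p(f(a, p(f(b, p(b)))))   [R2 at 1.2.1]
5. p(f(a, p(f(b, p(b)))))  →  p(f(a, p(b)))   [R2 at 1.2.1]
6. p(f(a, p(b)))  →  p(a)   [R2 at 1]

Reduce t₂ = f(f(a, p(p(b))), f(p(f(b, p(b))), p(b))):
1. f(f(a, p(p(b))), f(p(f(b, p(b))), p(b)))  →  f(p(p(b)), f(p(f(b, p(b))), p(b)))   [R5 at 1]
2. f(p(p(b)), f(p(f(b, p(b))), p(b)))  →  f(p(p(b)), p(f(b, p(b))))   [R2 at 2]
3. f(p(p(b)), p(f(b, p(b))))  →  f(p(p(b)), p(b))   [R2 at 2.1]
4. f(p(p(b)), p(b))  →  p(p(b))   [R2 at ε]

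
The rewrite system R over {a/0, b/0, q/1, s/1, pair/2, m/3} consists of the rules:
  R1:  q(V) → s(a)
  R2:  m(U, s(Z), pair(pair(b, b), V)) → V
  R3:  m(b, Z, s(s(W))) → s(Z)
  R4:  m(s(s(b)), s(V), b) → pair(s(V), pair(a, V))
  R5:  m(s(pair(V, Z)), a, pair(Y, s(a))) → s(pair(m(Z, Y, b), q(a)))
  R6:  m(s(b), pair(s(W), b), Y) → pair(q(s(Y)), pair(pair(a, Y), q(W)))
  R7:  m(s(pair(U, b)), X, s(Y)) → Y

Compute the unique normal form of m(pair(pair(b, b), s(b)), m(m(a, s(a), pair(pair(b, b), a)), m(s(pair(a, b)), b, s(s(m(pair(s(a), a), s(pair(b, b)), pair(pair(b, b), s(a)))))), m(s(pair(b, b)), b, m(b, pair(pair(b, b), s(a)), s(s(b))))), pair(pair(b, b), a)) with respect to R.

a

1. m(pair(pair(b, b), s(b)), m(m(a, s(a), pair(pair(b, b), a)), m(s(pair(a, b)), b, s(s(m(pair(s(a), a), s(pair(b, b)), pair(pair(b, b), s(a)))))), m(s(pair(b, b)), b, m(b, pair(pair(b, b), s(a)), s(s(b))))), pair(pair(b, b), a))  →  m(pair(pair(b, b), s(b)), m(a, m(s(pair(a, b)), b, s(s(m(pair(s(a), a), s(pair(b, b)), pair(pair(b, b), s(a)))))), m(s(pair(b, b)), b, m(b, pair(pair(b, b), s(a)), s(s(b))))), pair(pair(b, b), a))   [R2 at 2.1]
2. m(pair(pair(b, b), s(b)), m(a, m(s(pair(a, b)), b, s(s(m(pair(s(a), a), s(pair(b, b)), pair(pair(b, b), s(a)))))), m(s(pair(b, b)), b, m(b, pair(pair(b, b), s(a)), s(s(b))))), pair(pair(b, b), a))  →  m(pair(pair(b, b), s(b)), m(a, s(m(pair(s(a), a), s(pair(b, b)), pair(pair(b, b), s(a)))), m(s(pair(b, b)), b, m(b, pair(pair(b, b), s(a)), s(s(b))))), pair(pair(b, b), a))   [R7 at 2.2]
3. m(pair(pair(b, b), s(b)), m(a, s(m(pair(s(a), a), s(pair(b, b)), pair(pair(b, b), s(a)))), m(s(pair(b, b)), b, m(b, pair(pair(b, b), s(a)), s(s(b))))), pair(pair(b, b), a))  →  m(pair(pair(b, b), s(b)), m(a, s(s(a)), m(s(pair(b, b)), b, m(b, pair(pair(b, b), s(a)), s(s(b))))), pair(pair(b, b), a))   [R2 at 2.2.1]
4. m(pair(pair(b, b), s(b)), m(a, s(s(a)), m(s(pair(b, b)), b, m(b, pair(pair(b, b), s(a)), s(s(b))))), pair(pair(b, b), a))  →  m(pair(pair(b, b), s(b)), m(a, s(s(a)), m(s(pair(b, b)), b, s(pair(pair(b, b), s(a))))), pair(pair(b, b), a))   [R3 at 2.3.3]
5. m(pair(pair(b, b), s(b)), m(a, s(s(a)), m(s(pair(b, b)), b, s(pair(pair(b, b), s(a))))), pair(pair(b, b), a))  →  m(pair(pair(b, b), s(b)), m(a, s(s(a)), pair(pair(b, b), s(a))), pair(pair(b, b), a))   [R7 at 2.3]
6. m(pair(pair(b, b), s(b)), m(a, s(s(a)), pair(pair(b, b), s(a))), pair(pair(b, b), a))  →  m(pair(pair(b, b), s(b)), s(a), pair(pair(b, b), a))   [R2 at 2]
7. m(pair(pair(b, b), s(b)), s(a), pair(pair(b, b), a))  →  a   [R2 at ε]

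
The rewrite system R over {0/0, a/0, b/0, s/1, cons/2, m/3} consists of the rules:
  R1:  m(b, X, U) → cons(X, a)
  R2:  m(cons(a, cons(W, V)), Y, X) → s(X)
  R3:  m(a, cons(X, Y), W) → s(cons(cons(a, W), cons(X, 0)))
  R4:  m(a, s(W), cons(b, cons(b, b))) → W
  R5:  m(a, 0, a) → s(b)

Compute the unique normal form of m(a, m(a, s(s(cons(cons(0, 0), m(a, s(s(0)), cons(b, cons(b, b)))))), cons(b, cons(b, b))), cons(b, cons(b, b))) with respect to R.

cons(cons(0, 0), s(0))

1. m(a, m(a, s(s(cons(cons(0, 0), m(a, s(s(0)), cons(b, cons(b, b)))))), cons(b, cons(b, b))), cons(b, cons(b, b)))  →  m(a, s(cons(cons(0, 0), m(a, s(s(0)), cons(b, cons(b, b))))), cons(b, cons(b, b)))   [R4 at 2]
2. m(a, s(cons(cons(0, 0), m(a, s(s(0)), cons(b, cons(b, b))))), cons(b, cons(b, b)))  →  cons(cons(0, 0), m(a, s(s(0)), cons(b, cons(b, b))))   [R4 at ε]
3. cons(cons(0, 0), m(a, s(s(0)), cons(b, cons(b, b))))  →  cons(cons(0, 0), s(0))   [R4 at 2]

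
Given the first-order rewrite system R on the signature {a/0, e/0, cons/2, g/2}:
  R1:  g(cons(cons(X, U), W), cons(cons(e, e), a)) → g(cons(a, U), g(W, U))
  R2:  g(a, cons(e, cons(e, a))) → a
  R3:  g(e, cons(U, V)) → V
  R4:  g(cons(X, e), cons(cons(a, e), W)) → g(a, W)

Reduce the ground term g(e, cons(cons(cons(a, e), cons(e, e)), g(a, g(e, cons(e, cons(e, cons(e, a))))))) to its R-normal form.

1. g(e, cons(cons(cons(a, e), cons(e, e)), g(a, g(e, cons(e, cons(e, cons(e, a)))))))  →  g(a, g(e, cons(e, cons(e, cons(e, a)))))   [R3 at ε]
2. g(a, g(e, cons(e, cons(e, cons(e, a)))))  →  g(a, cons(e, cons(e, a)))   [R3 at 2]
3. g(a, cons(e, cons(e, a)))  →  a   [R2 at ε]

a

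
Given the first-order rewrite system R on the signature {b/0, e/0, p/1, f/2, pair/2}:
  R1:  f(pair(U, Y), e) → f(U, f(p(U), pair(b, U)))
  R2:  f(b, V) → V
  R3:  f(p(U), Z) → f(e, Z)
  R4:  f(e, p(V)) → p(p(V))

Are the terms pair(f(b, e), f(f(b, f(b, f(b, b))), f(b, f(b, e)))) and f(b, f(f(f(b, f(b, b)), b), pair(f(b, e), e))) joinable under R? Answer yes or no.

Reduce t₁ = pair(f(b, e), f(f(b, f(b, f(b, b))), f(b, f(b, e)))):
1. pair(f(b, e), f(f(b, f(b, f(b, b))), f(b, f(b, e))))  →  pair(e, f(f(b, f(b, f(b, b))), f(b, f(b, e))))   [R2 at 1]
2. pair(e, f(f(b, f(b, f(b, b))), f(b, f(b, e))))  →  pair(e, f(f(b, f(b, b)), f(b, f(b, e))))   [R2 at 2.1]
3. pair(e, f(f(b, f(b, b)), f(b, f(b, e))))  →  pair(e, f(f(b, b), f(b, f(b, e))))   [R2 at 2.1]
4. pair(e, f(f(b, b), f(b, f(b, e))))  →  pair(e, f(b, f(b, f(b, e))))   [R2 at 2.1]
5. pair(e, f(b, f(b, f(b, e))))  →  pair(e, f(b, f(b, e)))   [R2 at 2]
6. pair(e, f(b, f(b, e)))  →  pair(e, f(b, e))   [R2 at 2]
7. pair(e, f(b, e))  →  pair(e, e)   [R2 at 2]

Reduce t₂ = f(b, f(f(f(b, f(b, b)), b), pair(f(b, e), e))):
1. f(b, f(f(f(b, f(b, b)), b), pair(f(b, e), e)))  →  f(f(f(b, f(b, b)), b), pair(f(b, e), e))   [R2 at ε]
2. f(f(f(b, f(b, b)), b), pair(f(b, e), e))  →  f(f(f(b, b), b), pair(f(b, e), e))   [R2 at 1.1]
3. f(f(f(b, b), b), pair(f(b, e), e))  →  f(f(b, b), pair(f(b, e), e))   [R2 at 1.1]
4. f(f(b, b), pair(f(b, e), e))  →  f(b, pair(f(b, e), e))   [R2 at 1]
5. f(b, pair(f(b, e), e))  →  pair(f(b, e), e)   [R2 at ε]
6. pair(f(b, e), e)  →  pair(e, e)   [R2 at 1]

yes — NF(t₁) = pair(e, e), NF(t₂) = pair(e, e)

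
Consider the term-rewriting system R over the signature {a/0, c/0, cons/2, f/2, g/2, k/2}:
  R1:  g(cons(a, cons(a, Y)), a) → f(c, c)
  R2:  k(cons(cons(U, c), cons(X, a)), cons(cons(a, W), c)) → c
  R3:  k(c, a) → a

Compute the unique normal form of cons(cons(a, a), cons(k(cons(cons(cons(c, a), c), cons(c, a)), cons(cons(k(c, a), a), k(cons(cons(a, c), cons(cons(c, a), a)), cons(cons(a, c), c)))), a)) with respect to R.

cons(cons(a, a), cons(c, a))

1. cons(cons(a, a), cons(k(cons(cons(cons(c, a), c), cons(c, a)), cons(cons(k(c, a), a), k(cons(cons(a, c), cons(cons(c, a), a)), cons(cons(a, c), c)))), a))  →  cons(cons(a, a), cons(k(cons(cons(cons(c, a), c), cons(c, a)), cons(cons(a, a), k(cons(cons(a, c), cons(cons(c, a), a)), cons(cons(a, c), c)))), a))   [R3 at 2.1.2.1.1]
2. cons(cons(a, a), cons(k(cons(cons(cons(c, a), c), cons(c, a)), cons(cons(a, a), k(cons(cons(a, c), cons(cons(c, a), a)), cons(cons(a, c), c)))), a))  →  cons(cons(a, a), cons(k(cons(cons(cons(c, a), c), cons(c, a)), cons(cons(a, a), c)), a))   [R2 at 2.1.2.2]
3. cons(cons(a, a), cons(k(cons(cons(cons(c, a), c), cons(c, a)), cons(cons(a, a), c)), a))  →  cons(cons(a, a), cons(c, a))   [R2 at 2.1]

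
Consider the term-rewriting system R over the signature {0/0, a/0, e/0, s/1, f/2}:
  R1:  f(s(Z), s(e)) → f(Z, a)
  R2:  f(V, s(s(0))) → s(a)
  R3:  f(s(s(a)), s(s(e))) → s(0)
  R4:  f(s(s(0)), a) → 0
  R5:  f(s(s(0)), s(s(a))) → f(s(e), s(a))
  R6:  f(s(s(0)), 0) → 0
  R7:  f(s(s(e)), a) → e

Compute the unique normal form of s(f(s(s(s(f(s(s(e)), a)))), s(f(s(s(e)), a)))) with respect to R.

1. s(f(s(s(s(f(s(s(e)), a)))), s(f(s(s(e)), a))))  →  s(f(s(s(s(e))), s(f(s(s(e)), a))))   [R7 at 1.1.1.1.1]
2. s(f(s(s(s(e))), s(f(s(s(e)), a))))  →  s(f(s(s(s(e))), s(e)))   [R7 at 1.2.1]
3. s(f(s(s(s(e))), s(e)))  →  s(f(s(s(e)), a))   [R1 at 1]
4. s(f(s(s(e)), a))  →  s(e)   [R7 at 1]

s(e)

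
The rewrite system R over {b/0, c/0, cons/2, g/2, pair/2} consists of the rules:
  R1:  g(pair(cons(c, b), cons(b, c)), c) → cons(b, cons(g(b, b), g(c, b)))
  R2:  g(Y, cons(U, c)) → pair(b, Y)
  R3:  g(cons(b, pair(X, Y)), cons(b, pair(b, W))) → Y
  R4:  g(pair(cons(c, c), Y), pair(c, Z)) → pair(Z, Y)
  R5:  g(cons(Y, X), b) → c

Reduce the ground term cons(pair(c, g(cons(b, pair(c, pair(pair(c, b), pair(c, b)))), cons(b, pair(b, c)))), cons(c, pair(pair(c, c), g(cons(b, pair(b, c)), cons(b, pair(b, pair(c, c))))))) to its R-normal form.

cons(pair(c, pair(pair(c, b), pair(c, b))), cons(c, pair(pair(c, c), c)))

1. cons(pair(c, g(cons(b, pair(c, pair(pair(c, b), pair(c, b)))), cons(b, pair(b, c)))), cons(c, pair(pair(c, c), g(cons(b, pair(b, c)), cons(b, pair(b, pair(c, c)))))))  →  cons(pair(c, pair(pair(c, b), pair(c, b))), cons(c, pair(pair(c, c), g(cons(b, pair(b, c)), cons(b, pair(b, pair(c, c)))))))   [R3 at 1.2]
2. cons(pair(c, pair(pair(c, b), pair(c, b))), cons(c, pair(pair(c, c), g(cons(b, pair(b, c)), cons(b, pair(b, pair(c, c)))))))  →  cons(pair(c, pair(pair(c, b), pair(c, b))), cons(c, pair(pair(c, c), c)))   [R3 at 2.2.2]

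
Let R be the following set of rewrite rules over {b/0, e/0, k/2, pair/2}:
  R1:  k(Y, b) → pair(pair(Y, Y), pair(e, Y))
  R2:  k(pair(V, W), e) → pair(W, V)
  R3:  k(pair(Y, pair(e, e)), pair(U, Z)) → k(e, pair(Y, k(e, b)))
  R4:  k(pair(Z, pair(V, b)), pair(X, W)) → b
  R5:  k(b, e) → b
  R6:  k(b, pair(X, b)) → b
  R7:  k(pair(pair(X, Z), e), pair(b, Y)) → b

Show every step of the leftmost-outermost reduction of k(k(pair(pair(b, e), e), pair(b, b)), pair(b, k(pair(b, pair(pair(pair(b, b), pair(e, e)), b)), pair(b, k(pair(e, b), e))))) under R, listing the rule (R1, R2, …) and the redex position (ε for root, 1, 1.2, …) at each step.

b

1. k(k(pair(pair(b, e), e), pair(b, b)), pair(b, k(pair(b, pair(pair(pair(b, b), pair(e, e)), b)), pair(b, k(pair(e, b), e)))))  →  k(b, pair(b, k(pair(b, pair(pair(pair(b, b), pair(e, e)), b)), pair(b, k(pair(e, b), e)))))   [R7 at 1]
2. k(b, pair(b, k(pair(b, pair(pair(pair(b, b), pair(e, e)), b)), pair(b, k(pair(e, b), e)))))  →  k(b, pair(b, b))   [R4 at 2.2]
3. k(b, pair(b, b))  →  b   [R6 at ε]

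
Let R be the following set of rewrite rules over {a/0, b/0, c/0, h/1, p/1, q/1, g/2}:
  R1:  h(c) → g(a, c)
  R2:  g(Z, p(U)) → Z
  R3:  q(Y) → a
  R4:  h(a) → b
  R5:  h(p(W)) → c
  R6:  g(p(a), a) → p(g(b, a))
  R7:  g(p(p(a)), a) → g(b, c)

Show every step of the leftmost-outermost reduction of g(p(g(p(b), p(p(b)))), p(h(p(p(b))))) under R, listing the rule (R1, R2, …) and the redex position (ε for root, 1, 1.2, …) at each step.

p(p(b))

1. g(p(g(p(b), p(p(b)))), p(h(p(p(b)))))  →  p(g(p(b), p(p(b))))   [R2 at ε]
2. p(g(p(b), p(p(b))))  →  p(p(b))   [R2 at 1]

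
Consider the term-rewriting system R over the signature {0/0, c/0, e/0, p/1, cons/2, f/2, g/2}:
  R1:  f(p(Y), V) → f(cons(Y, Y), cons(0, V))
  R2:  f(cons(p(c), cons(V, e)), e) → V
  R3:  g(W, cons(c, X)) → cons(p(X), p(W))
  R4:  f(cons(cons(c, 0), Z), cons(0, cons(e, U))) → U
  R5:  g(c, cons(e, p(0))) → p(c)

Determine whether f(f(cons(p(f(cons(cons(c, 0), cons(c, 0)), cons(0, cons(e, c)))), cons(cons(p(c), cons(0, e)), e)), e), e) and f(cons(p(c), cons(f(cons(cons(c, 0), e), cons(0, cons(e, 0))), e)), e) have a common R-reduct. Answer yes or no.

Reduce t₁ = f(f(cons(p(f(cons(cons(c, 0), cons(c, 0)), cons(0, cons(e, c)))), cons(cons(p(c), cons(0, e)), e)), e), e):
1. f(f(cons(p(f(cons(cons(c, 0), cons(c, 0)), cons(0, cons(e, c)))), cons(cons(p(c), cons(0, e)), e)), e), e)  →  f(f(cons(p(c), cons(cons(p(c), cons(0, e)), e)), e), e)   [R4 at 1.1.1.1]
2. f(f(cons(p(c), cons(cons(p(c), cons(0, e)), e)), e), e)  →  f(cons(p(c), cons(0, e)), e)   [R2 at 1]
3. f(cons(p(c), cons(0, e)), e)  →  0   [R2 at ε]

Reduce t₂ = f(cons(p(c), cons(f(cons(cons(c, 0), e), cons(0, cons(e, 0))), e)), e):
1. f(cons(p(c), cons(f(cons(cons(c, 0), e), cons(0, cons(e, 0))), e)), e)  →  f(cons(cons(c, 0), e), cons(0, cons(e, 0)))   [R2 at ε]
2. f(cons(cons(c, 0), e), cons(0, cons(e, 0)))  →  0   [R4 at ε]

yes — NF(t₁) = 0, NF(t₂) = 0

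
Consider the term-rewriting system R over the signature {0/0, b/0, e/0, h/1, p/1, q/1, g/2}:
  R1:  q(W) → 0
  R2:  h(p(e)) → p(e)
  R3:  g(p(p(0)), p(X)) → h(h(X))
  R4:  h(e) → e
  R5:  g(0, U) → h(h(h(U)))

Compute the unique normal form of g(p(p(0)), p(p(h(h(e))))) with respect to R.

1. g(p(p(0)), p(p(h(h(e)))))  →  h(h(p(h(h(e)))))   [R3 at ε]
2. h(h(p(h(h(e)))))  →  h(h(p(h(e))))   [R4 at 1.1.1.1]
3. h(h(p(h(e))))  →  h(h(p(e)))   [R4 at 1.1.1]
4. h(h(p(e)))  →  h(p(e))   [R2 at 1]
5. h(p(e))  →  p(e)   [R2 at ε]

p(e)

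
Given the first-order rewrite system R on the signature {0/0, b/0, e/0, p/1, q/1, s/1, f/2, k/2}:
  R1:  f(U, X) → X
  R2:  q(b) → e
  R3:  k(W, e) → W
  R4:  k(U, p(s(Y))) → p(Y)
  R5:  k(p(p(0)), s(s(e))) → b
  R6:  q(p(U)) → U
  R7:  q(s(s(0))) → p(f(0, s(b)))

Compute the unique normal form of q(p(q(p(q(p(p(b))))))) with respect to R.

p(b)

1. q(p(q(p(q(p(p(b)))))))  →  q(p(q(p(p(b)))))   [R6 at ε]
2. q(p(q(p(p(b)))))  →  q(p(p(b)))   [R6 at ε]
3. q(p(p(b)))  →  p(b)   [R6 at ε]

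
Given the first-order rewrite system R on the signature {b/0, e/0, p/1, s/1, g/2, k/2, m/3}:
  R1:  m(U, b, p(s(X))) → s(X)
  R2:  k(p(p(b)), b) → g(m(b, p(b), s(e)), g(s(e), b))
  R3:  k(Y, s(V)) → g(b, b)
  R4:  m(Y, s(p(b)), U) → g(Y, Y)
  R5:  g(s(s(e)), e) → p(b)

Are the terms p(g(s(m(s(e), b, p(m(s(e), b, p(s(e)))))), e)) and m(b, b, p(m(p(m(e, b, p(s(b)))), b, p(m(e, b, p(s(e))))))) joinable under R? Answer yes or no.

no — NF(t₁) = p(p(b)), NF(t₂) = s(e)

Reduce t₁ = p(g(s(m(s(e), b, p(m(s(e), b, p(s(e)))))), e)):
1. p(g(s(m(s(e), b, p(m(s(e), b, p(s(e)))))), e))  →  p(g(s(m(s(e), b, p(s(e)))), e))   [R1 at 1.1.1.3.1]
2. p(g(s(m(s(e), b, p(s(e)))), e))  →  p(g(s(s(e)), e))   [R1 at 1.1.1]
3. p(g(s(s(e)), e))  →  p(p(b))   [R5 at 1]

Reduce t₂ = m(b, b, p(m(p(m(e, b, p(s(b)))), b, p(m(e, b, p(s(e))))))):
1. m(b, b, p(m(p(m(e, b, p(s(b)))), b, p(m(e, b, p(s(e)))))))  →  m(b, b, p(m(p(s(b)), b, p(m(e, b, p(s(e)))))))   [R1 at 3.1.1.1]
2. m(b, b, p(m(p(s(b)), b, p(m(e, b, p(s(e)))))))  →  m(b, b, p(m(p(s(b)), b, p(s(e)))))   [R1 at 3.1.3.1]
3. m(b, b, p(m(p(s(b)), b, p(s(e)))))  →  m(b, b, p(s(e)))   [R1 at 3.1]
4. m(b, b, p(s(e)))  →  s(e)   [R1 at ε]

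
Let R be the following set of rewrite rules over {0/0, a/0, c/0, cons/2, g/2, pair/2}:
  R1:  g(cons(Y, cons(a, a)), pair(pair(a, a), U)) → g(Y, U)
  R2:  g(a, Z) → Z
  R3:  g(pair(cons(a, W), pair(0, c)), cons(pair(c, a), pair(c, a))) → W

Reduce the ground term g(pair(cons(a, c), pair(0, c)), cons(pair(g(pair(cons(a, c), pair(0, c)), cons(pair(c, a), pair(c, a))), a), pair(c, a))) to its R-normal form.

c

1. g(pair(cons(a, c), pair(0, c)), cons(pair(g(pair(cons(a, c), pair(0, c)), cons(pair(c, a), pair(c, a))), a), pair(c, a)))  →  g(pair(cons(a, c), pair(0, c)), cons(pair(c, a), pair(c, a)))   [R3 at 2.1.1]
2. g(pair(cons(a, c), pair(0, c)), cons(pair(c, a), pair(c, a)))  →  c   [R3 at ε]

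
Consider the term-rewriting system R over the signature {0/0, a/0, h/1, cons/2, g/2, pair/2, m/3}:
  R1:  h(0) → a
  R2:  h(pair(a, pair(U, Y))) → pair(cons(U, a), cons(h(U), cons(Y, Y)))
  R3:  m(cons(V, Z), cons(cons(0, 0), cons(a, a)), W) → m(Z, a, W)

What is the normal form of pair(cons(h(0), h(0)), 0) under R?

1. pair(cons(h(0), h(0)), 0)  →  pair(cons(a, h(0)), 0)   [R1 at 1.1]
2. pair(cons(a, h(0)), 0)  →  pair(cons(a, a), 0)   [R1 at 1.2]

pair(cons(a, a), 0)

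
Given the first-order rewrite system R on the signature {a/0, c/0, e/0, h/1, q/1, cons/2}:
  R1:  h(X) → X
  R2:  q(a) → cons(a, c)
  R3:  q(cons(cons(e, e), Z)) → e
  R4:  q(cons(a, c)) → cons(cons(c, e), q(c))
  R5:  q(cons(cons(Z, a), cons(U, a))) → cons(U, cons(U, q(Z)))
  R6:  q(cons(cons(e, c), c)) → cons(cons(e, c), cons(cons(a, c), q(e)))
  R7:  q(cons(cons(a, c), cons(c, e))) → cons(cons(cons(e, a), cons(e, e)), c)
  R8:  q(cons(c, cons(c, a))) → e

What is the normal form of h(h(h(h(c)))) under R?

c

1. h(h(h(h(c))))  →  h(h(h(c)))   [R1 at ε]
2. h(h(h(c)))  →  h(h(c))   [R1 at ε]
3. h(h(c))  →  h(c)   [R1 at ε]
4. h(c)  →  c   [R1 at ε]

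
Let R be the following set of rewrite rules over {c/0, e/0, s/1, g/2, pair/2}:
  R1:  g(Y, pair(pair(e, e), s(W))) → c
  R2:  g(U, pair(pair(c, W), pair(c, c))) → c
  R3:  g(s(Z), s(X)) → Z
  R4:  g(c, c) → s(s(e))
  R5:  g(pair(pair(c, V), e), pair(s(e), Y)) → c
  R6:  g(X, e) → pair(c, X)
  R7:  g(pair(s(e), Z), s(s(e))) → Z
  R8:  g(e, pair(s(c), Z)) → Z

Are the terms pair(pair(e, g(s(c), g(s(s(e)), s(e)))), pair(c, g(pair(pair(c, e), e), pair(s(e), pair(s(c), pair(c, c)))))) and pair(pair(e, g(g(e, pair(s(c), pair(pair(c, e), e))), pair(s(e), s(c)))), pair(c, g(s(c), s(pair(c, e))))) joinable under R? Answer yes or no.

Reduce t₁ = pair(pair(e, g(s(c), g(s(s(e)), s(e)))), pair(c, g(pair(pair(c, e), e), pair(s(e), pair(s(c), pair(c, c)))))):
1. pair(pair(e, g(s(c), g(s(s(e)), s(e)))), pair(c, g(pair(pair(c, e), e), pair(s(e), pair(s(c), pair(c, c))))))  →  pair(pair(e, g(s(c), s(e))), pair(c, g(pair(pair(c, e), e), pair(s(e), pair(s(c), pair(c, c))))))   [R3 at 1.2.2]
2. pair(pair(e, g(s(c), s(e))), pair(c, g(pair(pair(c, e), e), pair(s(e), pair(s(c), pair(c, c))))))  →  pair(pair(e, c), pair(c, g(pair(pair(c, e), e), pair(s(e), pair(s(c), pair(c, c))))))   [R3 at 1.2]
3. pair(pair(e, c), pair(c, g(pair(pair(c, e), e), pair(s(e), pair(s(c), pair(c, c))))))  →  pair(pair(e, c), pair(c, c))   [R5 at 2.2]

Reduce t₂ = pair(pair(e, g(g(e, pair(s(c), pair(pair(c, e), e))), pair(s(e), s(c)))), pair(c, g(s(c), s(pair(c, e))))):
1. pair(pair(e, g(g(e, pair(s(c), pair(pair(c, e), e))), pair(s(e), s(c)))), pair(c, g(s(c), s(pair(c, e)))))  →  pair(pair(e, g(pair(pair(c, e), e), pair(s(e), s(c)))), pair(c, g(s(c), s(pair(c, e)))))   [R8 at 1.2.1]
2. pair(pair(e, g(pair(pair(c, e), e), pair(s(e), s(c)))), pair(c, g(s(c), s(pair(c, e)))))  →  pair(pair(e, c), pair(c, g(s(c), s(pair(c, e)))))   [R5 at 1.2]
3. pair(pair(e, c), pair(c, g(s(c), s(pair(c, e)))))  →  pair(pair(e, c), pair(c, c))   [R3 at 2.2]

yes — NF(t₁) = pair(pair(e, c), pair(c, c)), NF(t₂) = pair(pair(e, c), pair(c, c))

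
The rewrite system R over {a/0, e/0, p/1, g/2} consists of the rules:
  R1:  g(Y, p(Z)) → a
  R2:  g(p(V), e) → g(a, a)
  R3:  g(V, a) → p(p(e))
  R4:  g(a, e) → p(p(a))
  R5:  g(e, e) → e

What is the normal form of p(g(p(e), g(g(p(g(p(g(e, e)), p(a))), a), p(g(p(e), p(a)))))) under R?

p(p(p(e)))

1. p(g(p(e), g(g(p(g(p(g(e, e)), p(a))), a), p(g(p(e), p(a))))))  →  p(g(p(e), a))   [R1 at 1.2]
2. p(g(p(e), a))  →  p(p(p(e)))   [R3 at 1]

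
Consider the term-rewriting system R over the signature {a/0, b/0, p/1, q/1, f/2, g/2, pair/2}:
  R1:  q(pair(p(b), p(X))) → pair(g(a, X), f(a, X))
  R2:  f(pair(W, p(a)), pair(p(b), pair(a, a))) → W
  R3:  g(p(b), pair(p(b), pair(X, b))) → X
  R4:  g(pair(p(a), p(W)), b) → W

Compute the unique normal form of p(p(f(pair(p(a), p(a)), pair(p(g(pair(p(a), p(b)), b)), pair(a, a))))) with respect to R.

1. p(p(f(pair(p(a), p(a)), pair(p(g(pair(p(a), p(b)), b)), pair(a, a)))))  →  p(p(f(pair(p(a), p(a)), pair(p(b), pair(a, a)))))   [R4 at 1.1.2.1.1]
2. p(p(f(pair(p(a), p(a)), pair(p(b), pair(a, a)))))  →  p(p(p(a)))   [R2 at 1.1]

p(p(p(a)))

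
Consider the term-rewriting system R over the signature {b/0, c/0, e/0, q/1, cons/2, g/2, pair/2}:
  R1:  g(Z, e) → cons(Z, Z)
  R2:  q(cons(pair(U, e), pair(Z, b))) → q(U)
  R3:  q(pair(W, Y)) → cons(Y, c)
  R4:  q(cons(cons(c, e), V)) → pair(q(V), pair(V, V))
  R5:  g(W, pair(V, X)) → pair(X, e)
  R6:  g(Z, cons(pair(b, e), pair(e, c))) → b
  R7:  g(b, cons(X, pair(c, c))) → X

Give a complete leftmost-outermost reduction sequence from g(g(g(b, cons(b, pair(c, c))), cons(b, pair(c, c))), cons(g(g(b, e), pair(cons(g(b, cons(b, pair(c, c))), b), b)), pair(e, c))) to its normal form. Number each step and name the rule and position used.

b

1. g(g(g(b, cons(b, pair(c, c))), cons(b, pair(c, c))), cons(g(g(b, e), pair(cons(g(b, cons(b, pair(c, c))), b), b)), pair(e, c)))  →  g(g(b, cons(b, pair(c, c))), cons(g(g(b, e), pair(cons(g(b, cons(b, pair(c, c))), b), b)), pair(e, c)))   [R7 at 1.1]
2. g(g(b, cons(b, pair(c, c))), cons(g(g(b, e), pair(cons(g(b, cons(b, pair(c, c))), b), b)), pair(e, c)))  →  g(b, cons(g(g(b, e), pair(cons(g(b, cons(b, pair(c, c))), b), b)), pair(e, c)))   [R7 at 1]
3. g(b, cons(g(g(b, e), pair(cons(g(b, cons(b, pair(c, c))), b), b)), pair(e, c)))  →  g(b, cons(pair(b, e), pair(e, c)))   [R5 at 2.1]
4. g(b, cons(pair(b, e), pair(e, c)))  →  b   [R6 at ε]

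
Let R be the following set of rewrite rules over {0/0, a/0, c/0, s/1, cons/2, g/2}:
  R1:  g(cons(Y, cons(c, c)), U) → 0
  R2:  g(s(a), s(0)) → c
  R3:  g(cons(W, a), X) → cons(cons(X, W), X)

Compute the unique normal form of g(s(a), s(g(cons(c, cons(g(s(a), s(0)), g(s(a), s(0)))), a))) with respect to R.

1. g(s(a), s(g(cons(c, cons(g(s(a), s(0)), g(s(a), s(0)))), a)))  →  g(s(a), s(g(cons(c, cons(c, g(s(a), s(0)))), a)))   [R2 at 2.1.1.2.1]
2. g(s(a), s(g(cons(c, cons(c, g(s(a), s(0)))), a)))  →  g(s(a), s(g(cons(c, cons(c, c)), a)))   [R2 at 2.1.1.2.2]
3. g(s(a), s(g(cons(c, cons(c, c)), a)))  →  g(s(a), s(0))   [R1 at 2.1]
4. g(s(a), s(0))  →  c   [R2 at ε]

c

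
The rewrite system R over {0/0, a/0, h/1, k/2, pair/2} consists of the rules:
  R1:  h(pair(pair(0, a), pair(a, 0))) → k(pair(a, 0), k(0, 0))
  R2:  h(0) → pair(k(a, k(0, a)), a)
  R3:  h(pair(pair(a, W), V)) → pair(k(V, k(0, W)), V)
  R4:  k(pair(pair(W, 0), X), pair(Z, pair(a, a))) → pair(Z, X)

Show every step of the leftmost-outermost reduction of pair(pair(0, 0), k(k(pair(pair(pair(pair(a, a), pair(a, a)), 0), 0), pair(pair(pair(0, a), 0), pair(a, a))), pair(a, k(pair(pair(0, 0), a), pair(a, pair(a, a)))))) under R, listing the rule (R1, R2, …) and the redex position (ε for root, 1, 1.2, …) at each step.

pair(pair(0, 0), pair(a, 0))

1. pair(pair(0, 0), k(k(pair(pair(pair(pair(a, a), pair(a, a)), 0), 0), pair(pair(pair(0, a), 0), pair(a, a))), pair(a, k(pair(pair(0, 0), a), pair(a, pair(a, a))))))  →  pair(pair(0, 0), k(pair(pair(pair(0, a), 0), 0), pair(a, k(pair(pair(0, 0), a), pair(a, pair(a, a))))))   [R4 at 2.1]
2. pair(pair(0, 0), k(pair(pair(pair(0, a), 0), 0), pair(a, k(pair(pair(0, 0), a), pair(a, pair(a, a))))))  →  pair(pair(0, 0), k(pair(pair(pair(0, a), 0), 0), pair(a, pair(a, a))))   [R4 at 2.2.2]
3. pair(pair(0, 0), k(pair(pair(pair(0, a), 0), 0), pair(a, pair(a, a))))  →  pair(pair(0, 0), pair(a, 0))   [R4 at 2]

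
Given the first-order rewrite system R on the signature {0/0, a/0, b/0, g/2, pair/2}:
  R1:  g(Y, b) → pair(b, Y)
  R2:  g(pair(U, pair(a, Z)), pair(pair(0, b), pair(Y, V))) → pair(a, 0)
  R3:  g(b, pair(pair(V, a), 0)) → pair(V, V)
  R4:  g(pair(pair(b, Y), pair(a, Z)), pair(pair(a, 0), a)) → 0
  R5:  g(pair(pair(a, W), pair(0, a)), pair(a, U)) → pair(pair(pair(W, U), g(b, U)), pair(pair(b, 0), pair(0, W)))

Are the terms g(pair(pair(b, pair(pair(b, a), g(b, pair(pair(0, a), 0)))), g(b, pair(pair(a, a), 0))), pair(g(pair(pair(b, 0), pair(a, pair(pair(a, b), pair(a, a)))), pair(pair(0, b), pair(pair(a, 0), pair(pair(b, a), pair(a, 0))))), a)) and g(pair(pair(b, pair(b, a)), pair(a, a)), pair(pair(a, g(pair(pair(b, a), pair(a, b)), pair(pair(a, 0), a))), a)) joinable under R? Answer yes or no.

Reduce t₁ = g(pair(pair(b, pair(pair(b, a), g(b, pair(pair(0, a), 0)))), g(b, pair(pair(a, a), 0))), pair(g(pair(pair(b, 0), pair(a, pair(pair(a, b), pair(a, a)))), pair(pair(0, b), pair(pair(a, 0), pair(pair(b, a), pair(a, 0))))), a)):
1. g(pair(pair(b, pair(pair(b, a), g(b, pair(pair(0, a), 0)))), g(b, pair(pair(a, a), 0))), pair(g(pair(pair(b, 0), pair(a, pair(pair(a, b), pair(a, a)))), pair(pair(0, b), pair(pair(a, 0), pair(pair(b, a), pair(a, 0))))), a))  →  g(pair(pair(b, pair(pair(b, a), pair(0, 0))), g(b, pair(pair(a, a), 0))), pair(g(pair(pair(b, 0), pair(a, pair(pair(a, b), pair(a, a)))), pair(pair(0, b), pair(pair(a, 0), pair(pair(b, a), pair(a, 0))))), a))   [R3 at 1.1.2.2]
2. g(pair(pair(b, pair(pair(b, a), pair(0, 0))), g(b, pair(pair(a, a), 0))), pair(g(pair(pair(b, 0), pair(a, pair(pair(a, b), pair(a, a)))), pair(pair(0, b), pair(pair(a, 0), pair(pair(b, a), pair(a, 0))))), a))  →  g(pair(pair(b, pair(pair(b, a), pair(0, 0))), pair(a, a)), pair(g(pair(pair(b, 0), pair(a, pair(pair(a, b), pair(a, a)))), pair(pair(0, b), pair(pair(a, 0), pair(pair(b, a), pair(a, 0))))), a))   [R3 at 1.2]
3. g(pair(pair(b, pair(pair(b, a), pair(0, 0))), pair(a, a)), pair(g(pair(pair(b, 0), pair(a, pair(pair(a, b), pair(a, a)))), pair(pair(0, b), pair(pair(a, 0), pair(pair(b, a), pair(a, 0))))), a))  →  g(pair(pair(b, pair(pair(b, a), pair(0, 0))), pair(a, a)), pair(pair(a, 0), a))   [R2 at 2.1]
4. g(pair(pair(b, pair(pair(b, a), pair(0, 0))), pair(a, a)), pair(pair(a, 0), a))  →  0   [R4 at ε]

Reduce t₂ = g(pair(pair(b, pair(b, a)), pair(a, a)), pair(pair(a, g(pair(pair(b, a), pair(a, b)), pair(pair(a, 0), a))), a)):
1. g(pair(pair(b, pair(b, a)), pair(a, a)), pair(pair(a, g(pair(pair(b, a), pair(a, b)), pair(pair(a, 0), a))), a))  →  g(pair(pair(b, pair(b, a)), pair(a, a)), pair(pair(a, 0), a))   [R4 at 2.1.2]
2. g(pair(pair(b, pair(b, a)), pair(a, a)), pair(pair(a, 0), a))  →  0   [R4 at ε]

yes — NF(t₁) = 0, NF(t₂) = 0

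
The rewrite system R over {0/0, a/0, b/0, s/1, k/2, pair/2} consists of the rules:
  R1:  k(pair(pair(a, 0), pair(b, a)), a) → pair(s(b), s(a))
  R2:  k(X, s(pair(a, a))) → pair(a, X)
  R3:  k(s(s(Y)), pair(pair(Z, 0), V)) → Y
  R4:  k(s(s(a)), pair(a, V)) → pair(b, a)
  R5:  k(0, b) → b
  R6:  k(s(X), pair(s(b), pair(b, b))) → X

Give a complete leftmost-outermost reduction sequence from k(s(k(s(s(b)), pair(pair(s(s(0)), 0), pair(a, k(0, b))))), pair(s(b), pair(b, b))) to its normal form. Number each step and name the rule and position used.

b

1. k(s(k(s(s(b)), pair(pair(s(s(0)), 0), pair(a, k(0, b))))), pair(s(b), pair(b, b)))  →  k(s(s(b)), pair(pair(s(s(0)), 0), pair(a, k(0, b))))   [R6 at ε]
2. k(s(s(b)), pair(pair(s(s(0)), 0), pair(a, k(0, b))))  →  b   [R3 at ε]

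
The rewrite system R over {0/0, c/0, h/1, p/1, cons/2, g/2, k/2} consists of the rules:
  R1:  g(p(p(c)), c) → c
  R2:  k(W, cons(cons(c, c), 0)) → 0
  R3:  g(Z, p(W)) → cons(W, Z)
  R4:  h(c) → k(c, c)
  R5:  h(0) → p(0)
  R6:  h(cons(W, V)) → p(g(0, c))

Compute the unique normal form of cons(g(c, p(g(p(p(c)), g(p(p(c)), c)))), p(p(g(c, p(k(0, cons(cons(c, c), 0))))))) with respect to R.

1. cons(g(c, p(g(p(p(c)), g(p(p(c)), c)))), p(p(g(c, p(k(0, cons(cons(c, c), 0)))))))  →  cons(cons(g(p(p(c)), g(p(p(c)), c)), c), p(p(g(c, p(k(0, cons(cons(c, c), 0)))))))   [R3 at 1]
2. cons(cons(g(p(p(c)), g(p(p(c)), c)), c), p(p(g(c, p(k(0, cons(cons(c, c), 0)))))))  →  cons(cons(g(p(p(c)), c), c), p(p(g(c, p(k(0, cons(cons(c, c), 0)))))))   [R1 at 1.1.2]
3. cons(cons(g(p(p(c)), c), c), p(p(g(c, p(k(0, cons(cons(c, c), 0)))))))  →  cons(cons(c, c), p(p(g(c, p(k(0, cons(cons(c, c), 0)))))))   [R1 at 1.1]
4. cons(cons(c, c), p(p(g(c, p(k(0, cons(cons(c, c), 0)))))))  →  cons(cons(c, c), p(p(cons(k(0, cons(cons(c, c), 0)), c))))   [R3 at 2.1.1]
5. cons(cons(c, c), p(p(cons(k(0, cons(cons(c, c), 0)), c))))  →  cons(cons(c, c), p(p(cons(0, c))))   [R2 at 2.1.1.1]

cons(cons(c, c), p(p(cons(0, c))))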